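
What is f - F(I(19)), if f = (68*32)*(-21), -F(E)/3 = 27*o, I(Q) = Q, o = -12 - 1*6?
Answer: -47154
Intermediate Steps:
o = -18 (o = -12 - 6 = -18)
F(E) = 1458 (F(E) = -81*(-18) = -3*(-486) = 1458)
f = -45696 (f = 2176*(-21) = -45696)
f - F(I(19)) = -45696 - 1*1458 = -45696 - 1458 = -47154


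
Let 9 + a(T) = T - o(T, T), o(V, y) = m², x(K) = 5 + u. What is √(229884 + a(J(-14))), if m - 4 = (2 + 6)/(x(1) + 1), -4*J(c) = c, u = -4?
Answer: √919258/2 ≈ 479.39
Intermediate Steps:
x(K) = 1 (x(K) = 5 - 4 = 1)
J(c) = -c/4
m = 8 (m = 4 + (2 + 6)/(1 + 1) = 4 + 8/2 = 4 + 8*(½) = 4 + 4 = 8)
o(V, y) = 64 (o(V, y) = 8² = 64)
a(T) = -73 + T (a(T) = -9 + (T - 1*64) = -9 + (T - 64) = -9 + (-64 + T) = -73 + T)
√(229884 + a(J(-14))) = √(229884 + (-73 - ¼*(-14))) = √(229884 + (-73 + 7/2)) = √(229884 - 139/2) = √(459629/2) = √919258/2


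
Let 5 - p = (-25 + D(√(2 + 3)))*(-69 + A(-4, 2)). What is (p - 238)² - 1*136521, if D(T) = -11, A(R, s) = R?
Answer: 8048800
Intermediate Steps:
p = -2623 (p = 5 - (-25 - 11)*(-69 - 4) = 5 - (-36)*(-73) = 5 - 1*2628 = 5 - 2628 = -2623)
(p - 238)² - 1*136521 = (-2623 - 238)² - 1*136521 = (-2861)² - 136521 = 8185321 - 136521 = 8048800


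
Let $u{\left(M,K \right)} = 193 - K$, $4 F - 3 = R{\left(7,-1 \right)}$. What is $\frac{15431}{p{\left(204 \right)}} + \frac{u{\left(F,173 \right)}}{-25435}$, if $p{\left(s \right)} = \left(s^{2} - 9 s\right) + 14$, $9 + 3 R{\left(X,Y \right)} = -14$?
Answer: $\frac{78338321}{202432078} \approx 0.38699$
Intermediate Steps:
$R{\left(X,Y \right)} = - \frac{23}{3}$ ($R{\left(X,Y \right)} = -3 + \frac{1}{3} \left(-14\right) = -3 - \frac{14}{3} = - \frac{23}{3}$)
$F = - \frac{7}{6}$ ($F = \frac{3}{4} + \frac{1}{4} \left(- \frac{23}{3}\right) = \frac{3}{4} - \frac{23}{12} = - \frac{7}{6} \approx -1.1667$)
$p{\left(s \right)} = 14 + s^{2} - 9 s$
$\frac{15431}{p{\left(204 \right)}} + \frac{u{\left(F,173 \right)}}{-25435} = \frac{15431}{14 + 204^{2} - 1836} + \frac{193 - 173}{-25435} = \frac{15431}{14 + 41616 - 1836} + \left(193 - 173\right) \left(- \frac{1}{25435}\right) = \frac{15431}{39794} + 20 \left(- \frac{1}{25435}\right) = 15431 \cdot \frac{1}{39794} - \frac{4}{5087} = \frac{15431}{39794} - \frac{4}{5087} = \frac{78338321}{202432078}$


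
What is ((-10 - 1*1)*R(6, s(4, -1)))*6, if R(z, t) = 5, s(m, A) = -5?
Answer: -330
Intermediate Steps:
((-10 - 1*1)*R(6, s(4, -1)))*6 = ((-10 - 1*1)*5)*6 = ((-10 - 1)*5)*6 = -11*5*6 = -55*6 = -330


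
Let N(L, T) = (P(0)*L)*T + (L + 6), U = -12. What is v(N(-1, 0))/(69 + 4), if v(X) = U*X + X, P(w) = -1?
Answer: -55/73 ≈ -0.75342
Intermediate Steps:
N(L, T) = 6 + L - L*T (N(L, T) = (-L)*T + (L + 6) = -L*T + (6 + L) = 6 + L - L*T)
v(X) = -11*X (v(X) = -12*X + X = -11*X)
v(N(-1, 0))/(69 + 4) = (-11*(6 - 1 - 1*(-1)*0))/(69 + 4) = (-11*(6 - 1 + 0))/73 = (-11*5)/73 = (1/73)*(-55) = -55/73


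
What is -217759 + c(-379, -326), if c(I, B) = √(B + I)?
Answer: -217759 + I*√705 ≈ -2.1776e+5 + 26.552*I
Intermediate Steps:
-217759 + c(-379, -326) = -217759 + √(-326 - 379) = -217759 + √(-705) = -217759 + I*√705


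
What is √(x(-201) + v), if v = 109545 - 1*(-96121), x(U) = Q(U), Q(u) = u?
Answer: √205465 ≈ 453.28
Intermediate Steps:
x(U) = U
v = 205666 (v = 109545 + 96121 = 205666)
√(x(-201) + v) = √(-201 + 205666) = √205465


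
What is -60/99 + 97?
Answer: 3181/33 ≈ 96.394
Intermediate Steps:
-60/99 + 97 = (1/99)*(-60) + 97 = -20/33 + 97 = 3181/33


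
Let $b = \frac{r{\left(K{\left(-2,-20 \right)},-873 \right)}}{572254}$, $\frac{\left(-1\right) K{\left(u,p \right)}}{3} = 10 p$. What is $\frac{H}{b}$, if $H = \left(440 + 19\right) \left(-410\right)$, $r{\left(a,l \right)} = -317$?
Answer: $\frac{107692480260}{317} \approx 3.3972 \cdot 10^{8}$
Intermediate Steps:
$K{\left(u,p \right)} = - 30 p$ ($K{\left(u,p \right)} = - 3 \cdot 10 p = - 30 p$)
$H = -188190$ ($H = 459 \left(-410\right) = -188190$)
$b = - \frac{317}{572254} \approx -0.00055395$
$\frac{H}{b} = - \frac{188190}{- \frac{317}{572254}} = \left(-188190\right) \left(- \frac{572254}{317}\right) = \frac{107692480260}{317}$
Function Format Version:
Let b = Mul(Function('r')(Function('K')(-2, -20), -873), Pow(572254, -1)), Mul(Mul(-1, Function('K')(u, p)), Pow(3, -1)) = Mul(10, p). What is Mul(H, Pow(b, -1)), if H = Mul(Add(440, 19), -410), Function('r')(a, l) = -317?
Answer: Rational(107692480260, 317) ≈ 3.3972e+8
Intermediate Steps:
Function('K')(u, p) = Mul(-30, p) (Function('K')(u, p) = Mul(-3, Mul(10, p)) = Mul(-30, p))
H = -188190 (H = Mul(459, -410) = -188190)
b = Rational(-317, 572254) (b = Mul(-317, Pow(572254, -1)) = Mul(-317, Rational(1, 572254)) = Rational(-317, 572254) ≈ -0.00055395)
Mul(H, Pow(b, -1)) = Mul(-188190, Pow(Rational(-317, 572254), -1)) = Mul(-188190, Rational(-572254, 317)) = Rational(107692480260, 317)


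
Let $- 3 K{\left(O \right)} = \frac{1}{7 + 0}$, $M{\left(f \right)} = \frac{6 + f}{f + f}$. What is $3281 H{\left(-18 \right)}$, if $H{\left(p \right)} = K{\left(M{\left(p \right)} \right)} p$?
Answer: $\frac{19686}{7} \approx 2812.3$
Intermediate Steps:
$M{\left(f \right)} = \frac{6 + f}{2 f}$
$K{\left(O \right)} = - \frac{1}{21}$ ($K{\left(O \right)} = - \frac{1}{3 \left(7 + 0\right)} = - \frac{1}{3 \cdot 7} = \left(- \frac{1}{3}\right) \frac{1}{7} = - \frac{1}{21}$)
$H{\left(p \right)} = - \frac{p}{21}$
$3281 H{\left(-18 \right)} = 3281 \left(\left(- \frac{1}{21}\right) \left(-18\right)\right) = 3281 \cdot \frac{6}{7} = \frac{19686}{7}$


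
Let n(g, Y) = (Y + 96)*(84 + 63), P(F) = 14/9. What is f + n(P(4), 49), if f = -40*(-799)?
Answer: 53275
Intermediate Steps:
P(F) = 14/9 (P(F) = 14*(⅑) = 14/9)
f = 31960
n(g, Y) = 14112 + 147*Y (n(g, Y) = (96 + Y)*147 = 14112 + 147*Y)
f + n(P(4), 49) = 31960 + (14112 + 147*49) = 31960 + (14112 + 7203) = 31960 + 21315 = 53275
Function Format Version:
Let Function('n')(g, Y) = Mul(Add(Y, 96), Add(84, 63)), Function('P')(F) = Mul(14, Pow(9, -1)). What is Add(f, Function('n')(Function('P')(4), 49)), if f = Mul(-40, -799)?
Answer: 53275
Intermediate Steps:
Function('P')(F) = Rational(14, 9) (Function('P')(F) = Mul(14, Rational(1, 9)) = Rational(14, 9))
f = 31960
Function('n')(g, Y) = Add(14112, Mul(147, Y)) (Function('n')(g, Y) = Mul(Add(96, Y), 147) = Add(14112, Mul(147, Y)))
Add(f, Function('n')(Function('P')(4), 49)) = Add(31960, Add(14112, Mul(147, 49))) = Add(31960, Add(14112, 7203)) = Add(31960, 21315) = 53275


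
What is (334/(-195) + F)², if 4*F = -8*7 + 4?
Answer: 8231161/38025 ≈ 216.47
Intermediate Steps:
F = -13 (F = (-8*7 + 4)/4 = (-56 + 4)/4 = (¼)*(-52) = -13)
(334/(-195) + F)² = (334/(-195) - 13)² = (334*(-1/195) - 13)² = (-334/195 - 13)² = (-2869/195)² = 8231161/38025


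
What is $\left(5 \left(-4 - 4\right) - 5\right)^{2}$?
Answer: $2025$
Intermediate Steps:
$\left(5 \left(-4 - 4\right) - 5\right)^{2} = \left(5 \left(-8\right) - 5\right)^{2} = \left(-40 - 5\right)^{2} = \left(-45\right)^{2} = 2025$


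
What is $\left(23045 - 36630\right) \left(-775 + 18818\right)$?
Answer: $-245114155$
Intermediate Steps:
$\left(23045 - 36630\right) \left(-775 + 18818\right) = \left(-13585\right) 18043 = -245114155$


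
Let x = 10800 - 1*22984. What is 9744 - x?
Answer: 21928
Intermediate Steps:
x = -12184 (x = 10800 - 22984 = -12184)
9744 - x = 9744 - 1*(-12184) = 9744 + 12184 = 21928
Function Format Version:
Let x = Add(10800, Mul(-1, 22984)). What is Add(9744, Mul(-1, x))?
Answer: 21928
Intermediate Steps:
x = -12184 (x = Add(10800, -22984) = -12184)
Add(9744, Mul(-1, x)) = Add(9744, Mul(-1, -12184)) = Add(9744, 12184) = 21928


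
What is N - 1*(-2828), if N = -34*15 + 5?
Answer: 2323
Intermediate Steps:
N = -505 (N = -510 + 5 = -505)
N - 1*(-2828) = -505 - 1*(-2828) = -505 + 2828 = 2323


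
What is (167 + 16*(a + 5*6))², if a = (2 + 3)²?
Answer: 1096209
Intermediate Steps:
a = 25 (a = 5² = 25)
(167 + 16*(a + 5*6))² = (167 + 16*(25 + 5*6))² = (167 + 16*(25 + 30))² = (167 + 16*55)² = (167 + 880)² = 1047² = 1096209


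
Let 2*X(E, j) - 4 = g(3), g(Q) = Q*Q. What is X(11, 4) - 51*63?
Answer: -6413/2 ≈ -3206.5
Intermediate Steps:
g(Q) = Q**2
X(E, j) = 13/2 (X(E, j) = 2 + (1/2)*3**2 = 2 + (1/2)*9 = 2 + 9/2 = 13/2)
X(11, 4) - 51*63 = 13/2 - 51*63 = 13/2 - 3213 = -6413/2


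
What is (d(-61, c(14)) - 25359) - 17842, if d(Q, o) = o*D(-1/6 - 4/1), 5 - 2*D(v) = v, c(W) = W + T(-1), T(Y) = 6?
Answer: -129328/3 ≈ -43109.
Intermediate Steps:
c(W) = 6 + W (c(W) = W + 6 = 6 + W)
D(v) = 5/2 - v/2
d(Q, o) = 55*o/12 (d(Q, o) = o*(5/2 - (-1/6 - 4/1)/2) = o*(5/2 - (-1*⅙ - 4*1)/2) = o*(5/2 - (-⅙ - 4)/2) = o*(5/2 - ½*(-25/6)) = o*(5/2 + 25/12) = o*(55/12) = 55*o/12)
(d(-61, c(14)) - 25359) - 17842 = (55*(6 + 14)/12 - 25359) - 17842 = ((55/12)*20 - 25359) - 17842 = (275/3 - 25359) - 17842 = -75802/3 - 17842 = -129328/3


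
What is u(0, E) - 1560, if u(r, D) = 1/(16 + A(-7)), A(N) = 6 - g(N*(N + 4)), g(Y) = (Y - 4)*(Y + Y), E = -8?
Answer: -1079521/692 ≈ -1560.0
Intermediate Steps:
g(Y) = 2*Y*(-4 + Y) (g(Y) = (-4 + Y)*(2*Y) = 2*Y*(-4 + Y))
A(N) = 6 - 2*N*(-4 + N*(4 + N))*(4 + N) (A(N) = 6 - 2*N*(N + 4)*(-4 + N*(N + 4)) = 6 - 2*N*(4 + N)*(-4 + N*(4 + N)) = 6 - 2*N*(-4 + N*(4 + N))*(4 + N))
u(r, D) = -1/692 (u(r, D) = 1/(16 + (6 - 2*(-7)*(-4 - 7*(4 - 7))*(4 - 7))) = 1/(16 + (6 - 2*(-7)*(-4 - 7*(-3))*(-3))) = 1/(16 + (6 - 2*(-7)*(-4 + 21)*(-3))) = 1/(16 + (6 - 2*(-7)*17*(-3))) = 1/(16 + (6 - 714)) = 1/(16 - 708) = 1/(-692) = -1/692)
u(0, E) - 1560 = -1/692 - 1560 = -1079521/692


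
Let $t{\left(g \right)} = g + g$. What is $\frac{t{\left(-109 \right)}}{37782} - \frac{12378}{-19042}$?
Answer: $\frac{115878610}{179861211} \approx 0.64427$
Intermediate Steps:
$t{\left(g \right)} = 2 g$
$\frac{t{\left(-109 \right)}}{37782} - \frac{12378}{-19042} = \frac{2 \left(-109\right)}{37782} - \frac{12378}{-19042} = \left(-218\right) \frac{1}{37782} - - \frac{6189}{9521} = - \frac{109}{18891} + \frac{6189}{9521} = \frac{115878610}{179861211}$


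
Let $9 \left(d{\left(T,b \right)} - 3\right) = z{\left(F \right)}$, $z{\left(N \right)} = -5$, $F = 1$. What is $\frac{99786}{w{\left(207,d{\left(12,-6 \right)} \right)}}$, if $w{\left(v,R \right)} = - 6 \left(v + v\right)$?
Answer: $- \frac{16631}{414} \approx -40.172$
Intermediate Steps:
$d{\left(T,b \right)} = \frac{22}{9}$ ($d{\left(T,b \right)} = 3 + \frac{1}{9} \left(-5\right) = 3 - \frac{5}{9} = \frac{22}{9}$)
$w{\left(v,R \right)} = - 12 v$ ($w{\left(v,R \right)} = - 6 \cdot 2 v = - 12 v$)
$\frac{99786}{w{\left(207,d{\left(12,-6 \right)} \right)}} = \frac{99786}{\left(-12\right) 207} = \frac{99786}{-2484} = 99786 \left(- \frac{1}{2484}\right) = - \frac{16631}{414}$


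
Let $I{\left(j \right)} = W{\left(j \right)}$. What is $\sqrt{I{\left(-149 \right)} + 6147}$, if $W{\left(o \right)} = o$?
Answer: $\sqrt{5998} \approx 77.447$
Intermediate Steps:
$I{\left(j \right)} = j$
$\sqrt{I{\left(-149 \right)} + 6147} = \sqrt{-149 + 6147} = \sqrt{5998}$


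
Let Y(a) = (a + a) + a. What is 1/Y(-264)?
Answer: -1/792 ≈ -0.0012626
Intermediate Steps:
Y(a) = 3*a (Y(a) = 2*a + a = 3*a)
1/Y(-264) = 1/(3*(-264)) = 1/(-792) = -1/792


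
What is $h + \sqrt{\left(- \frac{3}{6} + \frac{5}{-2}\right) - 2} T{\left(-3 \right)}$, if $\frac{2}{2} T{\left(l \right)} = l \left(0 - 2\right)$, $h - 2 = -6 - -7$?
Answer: $3 + 6 i \sqrt{5} \approx 3.0 + 13.416 i$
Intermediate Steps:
$h = 3$ ($h = 2 - -1 = 2 + \left(-6 + 7\right) = 2 + 1 = 3$)
$T{\left(l \right)} = - 2 l$ ($T{\left(l \right)} = l \left(0 - 2\right) = l \left(-2\right) = - 2 l$)
$h + \sqrt{\left(- \frac{3}{6} + \frac{5}{-2}\right) - 2} T{\left(-3 \right)} = 3 + \sqrt{\left(- \frac{3}{6} + \frac{5}{-2}\right) - 2} \left(\left(-2\right) \left(-3\right)\right) = 3 + \sqrt{\left(\left(-3\right) \frac{1}{6} + 5 \left(- \frac{1}{2}\right)\right) - 2} \cdot 6 = 3 + \sqrt{\left(- \frac{1}{2} - \frac{5}{2}\right) - 2} \cdot 6 = 3 + \sqrt{-3 - 2} \cdot 6 = 3 + \sqrt{-5} \cdot 6 = 3 + i \sqrt{5} \cdot 6 = 3 + 6 i \sqrt{5}$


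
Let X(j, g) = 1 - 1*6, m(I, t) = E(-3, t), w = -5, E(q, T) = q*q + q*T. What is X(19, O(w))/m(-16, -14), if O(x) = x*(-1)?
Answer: -5/51 ≈ -0.098039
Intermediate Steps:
E(q, T) = q**2 + T*q
m(I, t) = 9 - 3*t (m(I, t) = -3*(t - 3) = -3*(-3 + t) = 9 - 3*t)
O(x) = -x
X(j, g) = -5 (X(j, g) = 1 - 6 = -5)
X(19, O(w))/m(-16, -14) = -5/(9 - 3*(-14)) = -5/(9 + 42) = -5/51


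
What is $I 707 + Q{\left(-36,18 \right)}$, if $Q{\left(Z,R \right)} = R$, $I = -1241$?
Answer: $-877369$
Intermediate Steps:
$I 707 + Q{\left(-36,18 \right)} = \left(-1241\right) 707 + 18 = -877387 + 18 = -877369$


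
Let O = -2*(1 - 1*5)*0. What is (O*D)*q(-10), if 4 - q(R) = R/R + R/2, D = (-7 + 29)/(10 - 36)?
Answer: 0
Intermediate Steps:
D = -11/13 (D = 22/(-26) = 22*(-1/26) = -11/13 ≈ -0.84615)
O = 0 (O = -2*(1 - 5)*0 = -2*(-4)*0 = 8*0 = 0)
q(R) = 3 - R/2 (q(R) = 4 - (R/R + R/2) = 4 - (1 + R*(1/2)) = 4 - (1 + R/2) = 4 + (-1 - R/2) = 3 - R/2)
(O*D)*q(-10) = (0*(-11/13))*(3 - 1/2*(-10)) = 0*(3 + 5) = 0*8 = 0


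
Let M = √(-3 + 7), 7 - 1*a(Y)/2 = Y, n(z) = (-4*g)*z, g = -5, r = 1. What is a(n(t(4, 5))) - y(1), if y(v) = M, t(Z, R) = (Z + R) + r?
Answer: -388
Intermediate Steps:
t(Z, R) = 1 + R + Z (t(Z, R) = (Z + R) + 1 = (R + Z) + 1 = 1 + R + Z)
n(z) = 20*z (n(z) = (-4*(-5))*z = 20*z)
a(Y) = 14 - 2*Y
M = 2 (M = √4 = 2)
y(v) = 2
a(n(t(4, 5))) - y(1) = (14 - 40*(1 + 5 + 4)) - 1*2 = (14 - 40*10) - 2 = (14 - 2*200) - 2 = (14 - 400) - 2 = -386 - 2 = -388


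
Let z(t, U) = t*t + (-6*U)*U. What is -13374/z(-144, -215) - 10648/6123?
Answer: -441756145/261874587 ≈ -1.6869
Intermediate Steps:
z(t, U) = t² - 6*U²
-13374/z(-144, -215) - 10648/6123 = -13374/((-144)² - 6*(-215)²) - 10648/6123 = -13374/(20736 - 6*46225) - 10648*1/6123 = -13374/(20736 - 277350) - 10648/6123 = -13374/(-256614) - 10648/6123 = -13374*(-1/256614) - 10648/6123 = 2229/42769 - 10648/6123 = -441756145/261874587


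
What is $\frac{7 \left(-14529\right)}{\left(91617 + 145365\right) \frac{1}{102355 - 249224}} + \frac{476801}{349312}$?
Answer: $\frac{869632098730761}{13796776064} \approx 63032.0$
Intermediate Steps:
$\frac{7 \left(-14529\right)}{\left(91617 + 145365\right) \frac{1}{102355 - 249224}} + \frac{476801}{349312} = - \frac{101703}{236982 \frac{1}{-146869}} + 476801 \cdot \frac{1}{349312} = - \frac{101703}{236982 \left(- \frac{1}{146869}\right)} + \frac{476801}{349312} = - \frac{101703}{- \frac{236982}{146869}} + \frac{476801}{349312} = \left(-101703\right) \left(- \frac{146869}{236982}\right) + \frac{476801}{349312} = \frac{4979005969}{78994} + \frac{476801}{349312} = \frac{869632098730761}{13796776064}$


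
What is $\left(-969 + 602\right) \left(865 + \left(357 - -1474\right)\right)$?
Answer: $-989432$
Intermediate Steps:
$\left(-969 + 602\right) \left(865 + \left(357 - -1474\right)\right) = - 367 \left(865 + \left(357 + 1474\right)\right) = - 367 \left(865 + 1831\right) = \left(-367\right) 2696 = -989432$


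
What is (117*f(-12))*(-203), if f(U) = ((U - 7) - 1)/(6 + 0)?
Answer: 79170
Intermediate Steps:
f(U) = -4/3 + U/6 (f(U) = ((-7 + U) - 1)/6 = (-8 + U)*(⅙) = -4/3 + U/6)
(117*f(-12))*(-203) = (117*(-4/3 + (⅙)*(-12)))*(-203) = (117*(-4/3 - 2))*(-203) = (117*(-10/3))*(-203) = -390*(-203) = 79170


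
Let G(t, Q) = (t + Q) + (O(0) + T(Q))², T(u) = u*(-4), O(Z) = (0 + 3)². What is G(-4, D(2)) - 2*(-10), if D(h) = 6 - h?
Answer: 69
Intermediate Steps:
O(Z) = 9 (O(Z) = 3² = 9)
T(u) = -4*u
G(t, Q) = Q + t + (9 - 4*Q)² (G(t, Q) = (t + Q) + (9 - 4*Q)² = (Q + t) + (9 - 4*Q)² = Q + t + (9 - 4*Q)²)
G(-4, D(2)) - 2*(-10) = ((6 - 1*2) - 4 + (-9 + 4*(6 - 1*2))²) - 2*(-10) = ((6 - 2) - 4 + (-9 + 4*(6 - 2))²) + 20 = (4 - 4 + (-9 + 4*4)²) + 20 = (4 - 4 + (-9 + 16)²) + 20 = (4 - 4 + 7²) + 20 = (4 - 4 + 49) + 20 = 49 + 20 = 69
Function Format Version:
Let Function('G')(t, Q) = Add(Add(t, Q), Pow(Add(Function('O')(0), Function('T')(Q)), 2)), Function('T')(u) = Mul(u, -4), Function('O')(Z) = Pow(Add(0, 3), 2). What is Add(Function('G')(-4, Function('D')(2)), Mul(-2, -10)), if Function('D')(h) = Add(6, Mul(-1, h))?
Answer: 69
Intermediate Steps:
Function('O')(Z) = 9 (Function('O')(Z) = Pow(3, 2) = 9)
Function('T')(u) = Mul(-4, u)
Function('G')(t, Q) = Add(Q, t, Pow(Add(9, Mul(-4, Q)), 2)) (Function('G')(t, Q) = Add(Add(t, Q), Pow(Add(9, Mul(-4, Q)), 2)) = Add(Add(Q, t), Pow(Add(9, Mul(-4, Q)), 2)) = Add(Q, t, Pow(Add(9, Mul(-4, Q)), 2)))
Add(Function('G')(-4, Function('D')(2)), Mul(-2, -10)) = Add(Add(Add(6, Mul(-1, 2)), -4, Pow(Add(-9, Mul(4, Add(6, Mul(-1, 2)))), 2)), Mul(-2, -10)) = Add(Add(Add(6, -2), -4, Pow(Add(-9, Mul(4, Add(6, -2))), 2)), 20) = Add(Add(4, -4, Pow(Add(-9, Mul(4, 4)), 2)), 20) = Add(Add(4, -4, Pow(Add(-9, 16), 2)), 20) = Add(Add(4, -4, Pow(7, 2)), 20) = Add(Add(4, -4, 49), 20) = Add(49, 20) = 69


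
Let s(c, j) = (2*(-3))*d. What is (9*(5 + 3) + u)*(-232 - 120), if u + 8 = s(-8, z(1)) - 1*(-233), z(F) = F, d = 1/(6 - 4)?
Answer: -103488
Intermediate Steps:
d = ½ (d = 1/2 = ½ ≈ 0.50000)
s(c, j) = -3 (s(c, j) = (2*(-3))*(½) = -6*½ = -3)
u = 222 (u = -8 + (-3 - 1*(-233)) = -8 + (-3 + 233) = -8 + 230 = 222)
(9*(5 + 3) + u)*(-232 - 120) = (9*(5 + 3) + 222)*(-232 - 120) = (9*8 + 222)*(-352) = (72 + 222)*(-352) = 294*(-352) = -103488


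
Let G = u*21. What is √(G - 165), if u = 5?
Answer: 2*I*√15 ≈ 7.746*I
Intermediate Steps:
G = 105 (G = 5*21 = 105)
√(G - 165) = √(105 - 165) = √(-60) = 2*I*√15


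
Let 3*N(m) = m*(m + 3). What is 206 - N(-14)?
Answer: 464/3 ≈ 154.67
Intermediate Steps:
N(m) = m*(3 + m)/3 (N(m) = (m*(m + 3))/3 = (m*(3 + m))/3 = m*(3 + m)/3)
206 - N(-14) = 206 - (-14)*(3 - 14)/3 = 206 - (-14)*(-11)/3 = 206 - 1*154/3 = 206 - 154/3 = 464/3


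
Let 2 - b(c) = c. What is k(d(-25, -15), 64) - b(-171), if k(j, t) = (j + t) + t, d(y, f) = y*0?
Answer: -45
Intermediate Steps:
d(y, f) = 0
b(c) = 2 - c
k(j, t) = j + 2*t
k(d(-25, -15), 64) - b(-171) = (0 + 2*64) - (2 - 1*(-171)) = (0 + 128) - (2 + 171) = 128 - 1*173 = 128 - 173 = -45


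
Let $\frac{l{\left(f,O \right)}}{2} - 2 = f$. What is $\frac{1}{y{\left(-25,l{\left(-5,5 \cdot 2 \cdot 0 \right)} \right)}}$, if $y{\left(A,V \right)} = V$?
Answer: $- \frac{1}{6} \approx -0.16667$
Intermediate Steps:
$l{\left(f,O \right)} = 4 + 2 f$
$\frac{1}{y{\left(-25,l{\left(-5,5 \cdot 2 \cdot 0 \right)} \right)}} = \frac{1}{4 + 2 \left(-5\right)} = \frac{1}{4 - 10} = \frac{1}{-6} = - \frac{1}{6}$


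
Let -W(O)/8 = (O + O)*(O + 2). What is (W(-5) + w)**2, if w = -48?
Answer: 82944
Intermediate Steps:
W(O) = -16*O*(2 + O) (W(O) = -8*(O + O)*(O + 2) = -8*2*O*(2 + O) = -16*O*(2 + O))
(W(-5) + w)**2 = (-16*(-5)*(2 - 5) - 48)**2 = (-16*(-5)*(-3) - 48)**2 = (-240 - 48)**2 = (-288)**2 = 82944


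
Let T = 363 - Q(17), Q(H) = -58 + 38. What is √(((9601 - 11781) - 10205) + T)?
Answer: I*√12002 ≈ 109.55*I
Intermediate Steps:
Q(H) = -20
T = 383 (T = 363 - 1*(-20) = 363 + 20 = 383)
√(((9601 - 11781) - 10205) + T) = √(((9601 - 11781) - 10205) + 383) = √((-2180 - 10205) + 383) = √(-12385 + 383) = √(-12002) = I*√12002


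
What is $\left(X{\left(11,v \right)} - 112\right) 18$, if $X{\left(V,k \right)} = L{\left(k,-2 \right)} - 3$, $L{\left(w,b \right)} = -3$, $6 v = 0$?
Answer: $-2124$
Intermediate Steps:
$v = 0$ ($v = \frac{1}{6} \cdot 0 = 0$)
$X{\left(V,k \right)} = -6$ ($X{\left(V,k \right)} = -3 - 3 = -6$)
$\left(X{\left(11,v \right)} - 112\right) 18 = \left(-6 - 112\right) 18 = \left(-118\right) 18 = -2124$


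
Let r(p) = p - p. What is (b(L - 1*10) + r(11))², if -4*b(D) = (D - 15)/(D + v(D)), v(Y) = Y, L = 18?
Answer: 49/4096 ≈ 0.011963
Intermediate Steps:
r(p) = 0
b(D) = -(-15 + D)/(8*D) (b(D) = -(D - 15)/(4*(D + D)) = -(-15 + D)/(4*(2*D)) = -(-15 + D)*1/(2*D)/4 = -(-15 + D)/(8*D))
(b(L - 1*10) + r(11))² = ((15 - (18 - 1*10))/(8*(18 - 1*10)) + 0)² = ((15 - (18 - 10))/(8*(18 - 10)) + 0)² = ((⅛)*(15 - 1*8)/8 + 0)² = ((⅛)*(⅛)*(15 - 8) + 0)² = ((⅛)*(⅛)*7 + 0)² = (7/64 + 0)² = (7/64)² = 49/4096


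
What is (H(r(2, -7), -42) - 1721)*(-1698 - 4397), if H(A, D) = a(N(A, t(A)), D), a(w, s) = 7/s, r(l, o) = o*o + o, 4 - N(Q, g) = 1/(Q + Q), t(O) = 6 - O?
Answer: 62943065/6 ≈ 1.0491e+7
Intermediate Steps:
N(Q, g) = 4 - 1/(2*Q) (N(Q, g) = 4 - 1/(Q + Q) = 4 - 1/(2*Q))
r(l, o) = o + o² (r(l, o) = o² + o = o + o²)
H(A, D) = 7/D
(H(r(2, -7), -42) - 1721)*(-1698 - 4397) = (7/(-42) - 1721)*(-1698 - 4397) = (7*(-1/42) - 1721)*(-6095) = (-⅙ - 1721)*(-6095) = -10327/6*(-6095) = 62943065/6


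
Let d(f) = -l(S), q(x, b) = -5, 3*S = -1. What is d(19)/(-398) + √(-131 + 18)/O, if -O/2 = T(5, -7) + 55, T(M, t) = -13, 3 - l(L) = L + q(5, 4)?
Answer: 25/1194 - I*√113/84 ≈ 0.020938 - 0.12655*I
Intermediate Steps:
S = -⅓ (S = (⅓)*(-1) = -⅓ ≈ -0.33333)
l(L) = 8 - L (l(L) = 3 - (L - 5) = 3 - (-5 + L) = 3 + (5 - L) = 8 - L)
d(f) = -25/3 (d(f) = -(8 - 1*(-⅓)) = -(8 + ⅓) = -1*25/3 = -25/3)
O = -84 (O = -2*(-13 + 55) = -2*42 = -84)
d(19)/(-398) + √(-131 + 18)/O = -25/3/(-398) + √(-131 + 18)/(-84) = -25/3*(-1/398) + √(-113)*(-1/84) = 25/1194 + (I*√113)*(-1/84) = 25/1194 - I*√113/84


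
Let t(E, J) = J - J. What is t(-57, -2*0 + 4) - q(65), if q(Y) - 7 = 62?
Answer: -69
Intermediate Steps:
q(Y) = 69 (q(Y) = 7 + 62 = 69)
t(E, J) = 0
t(-57, -2*0 + 4) - q(65) = 0 - 1*69 = 0 - 69 = -69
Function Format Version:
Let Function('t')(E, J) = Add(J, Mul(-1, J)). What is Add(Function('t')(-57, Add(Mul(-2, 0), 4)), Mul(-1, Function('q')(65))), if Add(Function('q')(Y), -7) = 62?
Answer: -69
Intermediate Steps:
Function('q')(Y) = 69 (Function('q')(Y) = Add(7, 62) = 69)
Function('t')(E, J) = 0
Add(Function('t')(-57, Add(Mul(-2, 0), 4)), Mul(-1, Function('q')(65))) = Add(0, Mul(-1, 69)) = Add(0, -69) = -69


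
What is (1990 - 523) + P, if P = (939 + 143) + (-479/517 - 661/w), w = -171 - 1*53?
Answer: 295429033/115808 ≈ 2551.0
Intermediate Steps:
w = -224 (w = -171 - 53 = -224)
P = 125538697/115808 (P = (939 + 143) + (-479/517 - 661/(-224)) = 1082 + (-479*1/517 - 661*(-1/224)) = 1082 + (-479/517 + 661/224) = 1082 + 234441/115808 = 125538697/115808 ≈ 1084.0)
(1990 - 523) + P = (1990 - 523) + 125538697/115808 = 1467 + 125538697/115808 = 295429033/115808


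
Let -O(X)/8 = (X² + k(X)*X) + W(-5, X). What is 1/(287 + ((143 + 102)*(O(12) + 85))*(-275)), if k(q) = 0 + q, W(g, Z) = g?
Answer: 1/146810412 ≈ 6.8115e-9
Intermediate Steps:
k(q) = q
O(X) = 40 - 16*X² (O(X) = -8*((X² + X*X) - 5) = -8*((X² + X²) - 5) = -8*(2*X² - 5) = -8*(-5 + 2*X²) = 40 - 16*X²)
1/(287 + ((143 + 102)*(O(12) + 85))*(-275)) = 1/(287 + ((143 + 102)*((40 - 16*12²) + 85))*(-275)) = 1/(287 + (245*((40 - 16*144) + 85))*(-275)) = 1/(287 + (245*((40 - 2304) + 85))*(-275)) = 1/(287 + (245*(-2264 + 85))*(-275)) = 1/(287 + (245*(-2179))*(-275)) = 1/(287 - 533855*(-275)) = 1/(287 + 146810125) = 1/146810412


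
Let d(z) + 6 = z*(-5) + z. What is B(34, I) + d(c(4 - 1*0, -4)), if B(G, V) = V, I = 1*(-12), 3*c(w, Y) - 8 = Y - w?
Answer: -18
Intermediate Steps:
c(w, Y) = 8/3 - w/3 + Y/3 (c(w, Y) = 8/3 + (Y - w)/3 = 8/3 + (-w/3 + Y/3) = 8/3 - w/3 + Y/3)
I = -12
d(z) = -6 - 4*z (d(z) = -6 + (z*(-5) + z) = -6 + (-5*z + z) = -6 - 4*z)
B(34, I) + d(c(4 - 1*0, -4)) = -12 + (-6 - 4*(8/3 - (4 - 1*0)/3 + (1/3)*(-4))) = -12 + (-6 - 4*(8/3 - (4 + 0)/3 - 4/3)) = -12 + (-6 - 4*(8/3 - 1/3*4 - 4/3)) = -12 + (-6 - 4*(8/3 - 4/3 - 4/3)) = -12 + (-6 - 4*0) = -12 + (-6 + 0) = -12 - 6 = -18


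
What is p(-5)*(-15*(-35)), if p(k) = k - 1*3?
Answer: -4200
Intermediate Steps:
p(k) = -3 + k (p(k) = k - 3 = -3 + k)
p(-5)*(-15*(-35)) = (-3 - 5)*(-15*(-35)) = -8*525 = -4200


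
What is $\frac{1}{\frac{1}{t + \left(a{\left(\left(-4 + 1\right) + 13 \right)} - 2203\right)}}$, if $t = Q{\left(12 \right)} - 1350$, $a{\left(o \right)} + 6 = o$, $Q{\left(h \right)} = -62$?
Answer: $-3611$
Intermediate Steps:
$a{\left(o \right)} = -6 + o$
$t = -1412$ ($t = -62 - 1350 = -1412$)
$\frac{1}{\frac{1}{t + \left(a{\left(\left(-4 + 1\right) + 13 \right)} - 2203\right)}} = \frac{1}{\frac{1}{-1412 + \left(\left(-6 + \left(\left(-4 + 1\right) + 13\right)\right) - 2203\right)}} = \frac{1}{\frac{1}{-1412 + \left(\left(-6 + \left(-3 + 13\right)\right) - 2203\right)}} = \frac{1}{\frac{1}{-1412 + \left(\left(-6 + 10\right) - 2203\right)}} = \frac{1}{\frac{1}{-1412 + \left(4 - 2203\right)}} = \frac{1}{\frac{1}{-1412 - 2199}} = \frac{1}{\frac{1}{-3611}} = \frac{1}{- \frac{1}{3611}} = -3611$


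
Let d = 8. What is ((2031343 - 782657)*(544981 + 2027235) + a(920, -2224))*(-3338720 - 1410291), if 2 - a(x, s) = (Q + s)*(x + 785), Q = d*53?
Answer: -15253316029243270958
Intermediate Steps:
Q = 424 (Q = 8*53 = 424)
a(x, s) = 2 - (424 + s)*(785 + x) (a(x, s) = 2 - (424 + s)*(x + 785) = 2 - (424 + s)*(785 + x))
((2031343 - 782657)*(544981 + 2027235) + a(920, -2224))*(-3338720 - 1410291) = ((2031343 - 782657)*(544981 + 2027235) + (-332838 - 785*(-2224) - 424*920 - 1*(-2224)*920))*(-3338720 - 1410291) = (1248686*2572216 + (-332838 + 1745840 - 390080 + 2046080))*(-4749011) = (3211890108176 + 3069002)*(-4749011) = 3211893177178*(-4749011) = -15253316029243270958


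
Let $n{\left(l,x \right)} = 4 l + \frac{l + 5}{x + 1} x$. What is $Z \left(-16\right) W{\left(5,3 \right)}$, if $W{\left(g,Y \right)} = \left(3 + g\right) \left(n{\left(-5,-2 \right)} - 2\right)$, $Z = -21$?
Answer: $-59136$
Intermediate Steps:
$n{\left(l,x \right)} = 4 l + \frac{x \left(5 + l\right)}{1 + x}$ ($n{\left(l,x \right)} = 4 l + \frac{5 + l}{1 + x} x = 4 l + \frac{x \left(5 + l\right)}{1 + x}$)
$W{\left(g,Y \right)} = -66 - 22 g$ ($W{\left(g,Y \right)} = \left(3 + g\right) \left(\frac{4 \left(-5\right) + 5 \left(-2\right) + 5 \left(-5\right) \left(-2\right)}{1 - 2} - 2\right) = \left(3 + g\right) \left(\frac{-20 - 10 + 50}{-1} - 2\right) = \left(3 + g\right) \left(\left(-1\right) 20 - 2\right) = \left(3 + g\right) \left(-20 - 2\right) = \left(3 + g\right) \left(-22\right) = -66 - 22 g$)
$Z \left(-16\right) W{\left(5,3 \right)} = \left(-21\right) \left(-16\right) \left(-66 - 110\right) = 336 \left(-66 - 110\right) = 336 \left(-176\right) = -59136$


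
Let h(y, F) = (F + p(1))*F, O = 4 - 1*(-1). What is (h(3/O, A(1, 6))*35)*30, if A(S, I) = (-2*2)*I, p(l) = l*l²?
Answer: 579600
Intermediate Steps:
O = 5 (O = 4 + 1 = 5)
p(l) = l³
A(S, I) = -4*I
h(y, F) = F*(1 + F) (h(y, F) = (F + 1³)*F = (F + 1)*F = (1 + F)*F = F*(1 + F))
(h(3/O, A(1, 6))*35)*30 = (((-4*6)*(1 - 4*6))*35)*30 = (-24*(1 - 24)*35)*30 = (-24*(-23)*35)*30 = (552*35)*30 = 19320*30 = 579600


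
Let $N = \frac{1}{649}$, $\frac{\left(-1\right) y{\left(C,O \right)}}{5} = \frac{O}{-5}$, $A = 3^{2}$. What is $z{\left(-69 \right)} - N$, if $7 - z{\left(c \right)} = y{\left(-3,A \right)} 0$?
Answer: $\frac{4542}{649} \approx 6.9985$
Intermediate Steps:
$A = 9$
$y{\left(C,O \right)} = O$ ($y{\left(C,O \right)} = - 5 \frac{O}{-5} = - 5 O \left(- \frac{1}{5}\right) = - 5 \left(- \frac{O}{5}\right) = O$)
$z{\left(c \right)} = 7$ ($z{\left(c \right)} = 7 - 9 \cdot 0 = 7 - 0 = 7 + 0 = 7$)
$N = \frac{1}{649} \approx 0.0015408$
$z{\left(-69 \right)} - N = 7 - \frac{1}{649} = \frac{4542}{649}$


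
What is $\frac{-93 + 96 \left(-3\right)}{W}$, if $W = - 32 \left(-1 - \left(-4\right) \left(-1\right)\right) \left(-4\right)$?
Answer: $\frac{381}{640} \approx 0.59531$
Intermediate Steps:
$W = -640$ ($W = - 32 \left(-1 - 4\right) \left(-4\right) = \left(-32\right) \left(-5\right) \left(-4\right) = 160 \left(-4\right) = -640$)
$\frac{-93 + 96 \left(-3\right)}{W} = \frac{-93 + 96 \left(-3\right)}{-640} = \left(-93 - 288\right) \left(- \frac{1}{640}\right) = \left(-381\right) \left(- \frac{1}{640}\right) = \frac{381}{640}$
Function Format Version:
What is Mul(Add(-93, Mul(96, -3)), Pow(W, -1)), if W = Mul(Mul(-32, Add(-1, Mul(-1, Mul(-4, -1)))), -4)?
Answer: Rational(381, 640) ≈ 0.59531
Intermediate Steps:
W = -640 (W = Mul(Mul(-32, Add(-1, Mul(-1, 4))), -4) = Mul(Mul(-32, Add(-1, -4)), -4) = Mul(Mul(-32, -5), -4) = Mul(160, -4) = -640)
Mul(Add(-93, Mul(96, -3)), Pow(W, -1)) = Mul(Add(-93, Mul(96, -3)), Pow(-640, -1)) = Mul(Add(-93, -288), Rational(-1, 640)) = Mul(-381, Rational(-1, 640)) = Rational(381, 640)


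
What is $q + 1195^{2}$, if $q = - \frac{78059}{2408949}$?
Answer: $\frac{3440039317666}{2408949} \approx 1.428 \cdot 10^{6}$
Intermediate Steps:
$q = - \frac{78059}{2408949}$ ($q = \left(-78059\right) \frac{1}{2408949} = - \frac{78059}{2408949} \approx -0.032404$)
$q + 1195^{2} = - \frac{78059}{2408949} + 1195^{2} = - \frac{78059}{2408949} + 1428025 = \frac{3440039317666}{2408949}$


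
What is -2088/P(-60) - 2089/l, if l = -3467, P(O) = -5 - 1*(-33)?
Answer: -1795151/24269 ≈ -73.969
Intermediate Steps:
P(O) = 28 (P(O) = -5 + 33 = 28)
-2088/P(-60) - 2089/l = -2088/28 - 2089/(-3467) = -2088*1/28 - 2089*(-1/3467) = -522/7 + 2089/3467 = -1795151/24269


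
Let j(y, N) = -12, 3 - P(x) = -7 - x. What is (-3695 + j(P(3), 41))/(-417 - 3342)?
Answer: 3707/3759 ≈ 0.98617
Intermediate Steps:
P(x) = 10 + x (P(x) = 3 - (-7 - x) = 3 + (7 + x) = 10 + x)
(-3695 + j(P(3), 41))/(-417 - 3342) = (-3695 - 12)/(-417 - 3342) = -3707/(-3759) = -3707*(-1/3759) = 3707/3759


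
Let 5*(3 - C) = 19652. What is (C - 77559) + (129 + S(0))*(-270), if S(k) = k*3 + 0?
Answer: -581582/5 ≈ -1.1632e+5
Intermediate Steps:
S(k) = 3*k (S(k) = 3*k + 0 = 3*k)
C = -19637/5 (C = 3 - ⅕*19652 = 3 - 19652/5 = -19637/5 ≈ -3927.4)
(C - 77559) + (129 + S(0))*(-270) = (-19637/5 - 77559) + (129 + 3*0)*(-270) = -407432/5 + (129 + 0)*(-270) = -407432/5 + 129*(-270) = -407432/5 - 34830 = -581582/5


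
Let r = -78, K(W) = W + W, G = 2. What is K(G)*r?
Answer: -312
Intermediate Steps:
K(W) = 2*W
K(G)*r = (2*2)*(-78) = 4*(-78) = -312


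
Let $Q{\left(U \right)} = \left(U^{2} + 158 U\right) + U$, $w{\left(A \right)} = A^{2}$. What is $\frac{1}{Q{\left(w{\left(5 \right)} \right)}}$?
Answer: $\frac{1}{4600} \approx 0.00021739$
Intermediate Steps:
$Q{\left(U \right)} = U^{2} + 159 U$
$\frac{1}{Q{\left(w{\left(5 \right)} \right)}} = \frac{1}{5^{2} \left(159 + 5^{2}\right)} = \frac{1}{25 \left(159 + 25\right)} = \frac{1}{25 \cdot 184} = \frac{1}{4600}$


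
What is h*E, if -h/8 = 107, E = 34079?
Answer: -29171624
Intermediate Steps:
h = -856 (h = -8*107 = -856)
h*E = -856*34079 = -29171624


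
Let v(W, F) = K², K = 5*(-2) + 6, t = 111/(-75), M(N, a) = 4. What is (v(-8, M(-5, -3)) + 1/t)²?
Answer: 321489/1369 ≈ 234.83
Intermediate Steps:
t = -37/25 (t = 111*(-1/75) = -37/25 ≈ -1.4800)
K = -4 (K = -10 + 6 = -4)
v(W, F) = 16 (v(W, F) = (-4)² = 16)
(v(-8, M(-5, -3)) + 1/t)² = (16 + 1/(-37/25))² = (16 - 25/37)² = (567/37)² = 321489/1369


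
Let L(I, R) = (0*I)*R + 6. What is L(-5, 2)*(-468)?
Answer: -2808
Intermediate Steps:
L(I, R) = 6 (L(I, R) = 0*R + 6 = 0 + 6 = 6)
L(-5, 2)*(-468) = 6*(-468) = -2808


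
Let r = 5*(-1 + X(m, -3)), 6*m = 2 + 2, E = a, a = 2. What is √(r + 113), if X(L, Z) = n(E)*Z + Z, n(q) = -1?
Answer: 6*√3 ≈ 10.392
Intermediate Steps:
E = 2
m = ⅔ (m = (2 + 2)/6 = (⅙)*4 = ⅔ ≈ 0.66667)
X(L, Z) = 0 (X(L, Z) = -Z + Z = 0)
r = -5 (r = 5*(-1 + 0) = 5*(-1) = -5)
√(r + 113) = √(-5 + 113) = √108 = 6*√3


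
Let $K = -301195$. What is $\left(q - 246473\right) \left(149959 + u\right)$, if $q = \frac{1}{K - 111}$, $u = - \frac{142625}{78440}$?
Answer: $- \frac{174707673985655120313}{4726888528} \approx -3.696 \cdot 10^{10}$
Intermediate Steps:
$u = - \frac{28525}{15688}$ ($u = \left(-142625\right) \frac{1}{78440} = - \frac{28525}{15688} \approx -1.8183$)
$q = - \frac{1}{301306}$ ($q = \frac{1}{-301195 - 111} = \frac{1}{-301306} = - \frac{1}{301306} \approx -3.3189 \cdot 10^{-6}$)
$\left(q - 246473\right) \left(149959 + u\right) = \left(- \frac{1}{301306} - 246473\right) \left(149959 - \frac{28525}{15688}\right) = \left(- \frac{74263793739}{301306}\right) \frac{2352528267}{15688} = - \frac{174707673985655120313}{4726888528}$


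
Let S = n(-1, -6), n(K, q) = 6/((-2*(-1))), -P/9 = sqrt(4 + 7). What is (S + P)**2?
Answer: 900 - 54*sqrt(11) ≈ 720.90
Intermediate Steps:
P = -9*sqrt(11) (P = -9*sqrt(4 + 7) = -9*sqrt(11) ≈ -29.850)
n(K, q) = 3 (n(K, q) = 6/2 = 6*(1/2) = 3)
S = 3
(S + P)**2 = (3 - 9*sqrt(11))**2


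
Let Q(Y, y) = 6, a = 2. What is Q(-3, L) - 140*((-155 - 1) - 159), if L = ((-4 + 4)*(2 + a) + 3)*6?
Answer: 44106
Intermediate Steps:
L = 18 (L = ((-4 + 4)*(2 + 2) + 3)*6 = (0*4 + 3)*6 = (0 + 3)*6 = 3*6 = 18)
Q(-3, L) - 140*((-155 - 1) - 159) = 6 - 140*((-155 - 1) - 159) = 6 - 140*(-156 - 159) = 6 - 140*(-315) = 6 + 44100 = 44106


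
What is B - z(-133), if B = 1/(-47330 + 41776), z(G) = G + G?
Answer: 1477363/5554 ≈ 266.00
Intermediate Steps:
z(G) = 2*G
B = -1/5554 (B = 1/(-5554) = -1/5554 ≈ -0.00018005)
B - z(-133) = -1/5554 - 2*(-133) = -1/5554 - 1*(-266) = -1/5554 + 266 = 1477363/5554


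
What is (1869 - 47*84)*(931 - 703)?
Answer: -474012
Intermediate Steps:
(1869 - 47*84)*(931 - 703) = (1869 - 3948)*228 = -2079*228 = -474012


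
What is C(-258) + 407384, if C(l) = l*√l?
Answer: 407384 - 258*I*√258 ≈ 4.0738e+5 - 4144.1*I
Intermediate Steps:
C(l) = l^(3/2)
C(-258) + 407384 = (-258)^(3/2) + 407384 = -258*I*√258 + 407384 = 407384 - 258*I*√258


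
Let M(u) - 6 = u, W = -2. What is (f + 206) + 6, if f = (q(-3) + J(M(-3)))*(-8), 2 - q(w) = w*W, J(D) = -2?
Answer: 260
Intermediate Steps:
M(u) = 6 + u
q(w) = 2 + 2*w (q(w) = 2 - w*(-2) = 2 - (-2)*w = 2 + 2*w)
f = 48 (f = ((2 + 2*(-3)) - 2)*(-8) = ((2 - 6) - 2)*(-8) = (-4 - 2)*(-8) = -6*(-8) = 48)
(f + 206) + 6 = (48 + 206) + 6 = 254 + 6 = 260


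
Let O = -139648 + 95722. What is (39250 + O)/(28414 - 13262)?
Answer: -1169/3788 ≈ -0.30861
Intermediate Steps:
O = -43926
(39250 + O)/(28414 - 13262) = (39250 - 43926)/(28414 - 13262) = -4676/15152 = -4676*1/15152 = -1169/3788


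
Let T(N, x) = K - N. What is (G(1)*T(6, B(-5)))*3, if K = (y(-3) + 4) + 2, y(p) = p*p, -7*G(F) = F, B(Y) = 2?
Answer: -27/7 ≈ -3.8571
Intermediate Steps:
G(F) = -F/7
y(p) = p²
K = 15 (K = ((-3)² + 4) + 2 = (9 + 4) + 2 = 13 + 2 = 15)
T(N, x) = 15 - N
(G(1)*T(6, B(-5)))*3 = ((-⅐*1)*(15 - 1*6))*3 = -(15 - 6)/7*3 = -⅐*9*3 = -9/7*3 = -27/7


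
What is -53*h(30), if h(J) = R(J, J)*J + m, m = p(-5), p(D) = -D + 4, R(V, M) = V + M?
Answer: -95877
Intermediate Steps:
R(V, M) = M + V
p(D) = 4 - D
m = 9 (m = 4 - 1*(-5) = 4 + 5 = 9)
h(J) = 9 + 2*J² (h(J) = (J + J)*J + 9 = (2*J)*J + 9 = 2*J² + 9 = 9 + 2*J²)
-53*h(30) = -53*(9 + 2*30²) = -53*(9 + 2*900) = -53*(9 + 1800) = -53*1809 = -95877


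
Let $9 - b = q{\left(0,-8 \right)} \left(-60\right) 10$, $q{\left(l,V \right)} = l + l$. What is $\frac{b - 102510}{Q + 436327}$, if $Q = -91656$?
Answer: $- \frac{102501}{344671} \approx -0.29739$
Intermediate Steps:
$q{\left(l,V \right)} = 2 l$
$b = 9$ ($b = 9 - 2 \cdot 0 \left(-60\right) 10 = 9 - 0 \left(-60\right) 10 = 9 - 0 \cdot 10 = 9 - 0 = 9 + 0 = 9$)
$\frac{b - 102510}{Q + 436327} = \frac{9 - 102510}{-91656 + 436327} = - \frac{102501}{344671}$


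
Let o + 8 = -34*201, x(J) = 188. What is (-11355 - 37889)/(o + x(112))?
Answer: 24622/3327 ≈ 7.4007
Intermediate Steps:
o = -6842 (o = -8 - 34*201 = -8 - 6834 = -6842)
(-11355 - 37889)/(o + x(112)) = (-11355 - 37889)/(-6842 + 188) = -49244/(-6654) = -49244*(-1/6654) = 24622/3327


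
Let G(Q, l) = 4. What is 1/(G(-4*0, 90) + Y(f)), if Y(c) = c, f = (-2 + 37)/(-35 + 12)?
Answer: 23/57 ≈ 0.40351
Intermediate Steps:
f = -35/23 (f = 35/(-23) = 35*(-1/23) = -35/23 ≈ -1.5217)
1/(G(-4*0, 90) + Y(f)) = 1/(4 - 35/23) = 1/(57/23) = 23/57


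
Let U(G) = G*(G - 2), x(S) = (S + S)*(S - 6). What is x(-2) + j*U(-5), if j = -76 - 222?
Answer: -10398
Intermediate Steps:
x(S) = 2*S*(-6 + S) (x(S) = (2*S)*(-6 + S) = 2*S*(-6 + S))
j = -298
U(G) = G*(-2 + G)
x(-2) + j*U(-5) = 2*(-2)*(-6 - 2) - (-1490)*(-2 - 5) = 2*(-2)*(-8) - (-1490)*(-7) = 32 - 298*35 = 32 - 10430 = -10398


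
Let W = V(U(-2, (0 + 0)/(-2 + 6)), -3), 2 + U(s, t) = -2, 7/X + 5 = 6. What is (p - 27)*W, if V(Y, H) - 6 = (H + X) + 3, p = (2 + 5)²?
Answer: 286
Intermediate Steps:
X = 7 (X = 7/(-5 + 6) = 7/1 = 7*1 = 7)
p = 49 (p = 7² = 49)
U(s, t) = -4 (U(s, t) = -2 - 2 = -4)
V(Y, H) = 16 + H (V(Y, H) = 6 + ((H + 7) + 3) = 6 + ((7 + H) + 3) = 6 + (10 + H) = 16 + H)
W = 13 (W = 16 - 3 = 13)
(p - 27)*W = (49 - 27)*13 = 22*13 = 286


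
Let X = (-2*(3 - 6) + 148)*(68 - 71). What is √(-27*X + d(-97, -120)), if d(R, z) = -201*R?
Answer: √31971 ≈ 178.80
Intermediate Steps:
X = -462 (X = (-2*(-3) + 148)*(-3) = (6 + 148)*(-3) = 154*(-3) = -462)
√(-27*X + d(-97, -120)) = √(-27*(-462) - 201*(-97)) = √(12474 + 19497) = √31971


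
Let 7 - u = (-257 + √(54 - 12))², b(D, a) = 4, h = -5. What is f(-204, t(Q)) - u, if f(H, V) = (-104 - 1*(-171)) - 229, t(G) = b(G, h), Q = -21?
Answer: 65922 - 514*√42 ≈ 62591.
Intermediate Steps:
t(G) = 4
f(H, V) = -162 (f(H, V) = (-104 + 171) - 229 = 67 - 229 = -162)
u = 7 - (-257 + √42)² (u = 7 - (-257 + √(54 - 12))² = 7 - (-257 + √42)² ≈ -62753.)
f(-204, t(Q)) - u = -162 - (-66084 + 514*√42) = -162 + (66084 - 514*√42) = 65922 - 514*√42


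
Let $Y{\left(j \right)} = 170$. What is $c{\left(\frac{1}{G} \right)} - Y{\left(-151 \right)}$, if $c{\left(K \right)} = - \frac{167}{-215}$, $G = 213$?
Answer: $- \frac{36383}{215} \approx -169.22$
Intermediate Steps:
$c{\left(K \right)} = \frac{167}{215}$ ($c{\left(K \right)} = \left(-167\right) \left(- \frac{1}{215}\right) = \frac{167}{215}$)
$c{\left(\frac{1}{G} \right)} - Y{\left(-151 \right)} = \frac{167}{215} - 170 = - \frac{36383}{215}$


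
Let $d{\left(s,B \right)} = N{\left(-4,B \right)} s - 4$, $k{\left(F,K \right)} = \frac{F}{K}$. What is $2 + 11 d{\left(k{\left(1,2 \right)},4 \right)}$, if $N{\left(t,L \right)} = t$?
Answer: $-64$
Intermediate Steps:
$d{\left(s,B \right)} = -4 - 4 s$ ($d{\left(s,B \right)} = - 4 s - 4 = -4 - 4 s$)
$2 + 11 d{\left(k{\left(1,2 \right)},4 \right)} = 2 + 11 \left(-4 - 4 \cdot 1 \cdot \frac{1}{2}\right) = 2 + 11 \left(-4 - 2\right) = 2 + 11 \left(-6\right) = 2 - 66 = -64$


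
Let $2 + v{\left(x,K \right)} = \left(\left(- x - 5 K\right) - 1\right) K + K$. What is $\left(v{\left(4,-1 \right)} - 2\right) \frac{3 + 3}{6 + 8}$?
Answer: $- \frac{15}{7} \approx -2.1429$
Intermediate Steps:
$v{\left(x,K \right)} = -2 + K + K \left(-1 - x - 5 K\right)$ ($v{\left(x,K \right)} = -2 + \left(\left(\left(- x - 5 K\right) - 1\right) K + K\right) = -2 + \left(\left(-1 - x - 5 K\right) K + K\right) = -2 + \left(K \left(-1 - x - 5 K\right) + K\right) = -2 + \left(K + K \left(-1 - x - 5 K\right)\right) = -2 + K + K \left(-1 - x - 5 K\right)$)
$\left(v{\left(4,-1 \right)} - 2\right) \frac{3 + 3}{6 + 8} = \left(\left(-2 - 5 \left(-1\right)^{2} - \left(-1\right) 4\right) - 2\right) \frac{3 + 3}{6 + 8} = \left(\left(-2 - 5 + 4\right) - 2\right) \frac{6}{14} = \left(\left(-2 - 5 + 4\right) - 2\right) 6 \cdot \frac{1}{14} = \left(-3 - 2\right) \frac{3}{7} = \left(-5\right) \frac{3}{7} = - \frac{15}{7}$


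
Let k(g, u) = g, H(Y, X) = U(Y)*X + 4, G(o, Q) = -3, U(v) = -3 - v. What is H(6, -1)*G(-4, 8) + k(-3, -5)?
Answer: -42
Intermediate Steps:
H(Y, X) = 4 + X*(-3 - Y) (H(Y, X) = (-3 - Y)*X + 4 = X*(-3 - Y) + 4 = 4 + X*(-3 - Y))
H(6, -1)*G(-4, 8) + k(-3, -5) = (4 - 1*(-1)*(3 + 6))*(-3) - 3 = (4 - 1*(-1)*9)*(-3) - 3 = (4 + 9)*(-3) - 3 = 13*(-3) - 3 = -39 - 3 = -42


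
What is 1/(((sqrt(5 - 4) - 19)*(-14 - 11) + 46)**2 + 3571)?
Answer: 1/249587 ≈ 4.0066e-6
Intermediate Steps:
1/(((sqrt(5 - 4) - 19)*(-14 - 11) + 46)**2 + 3571) = 1/(((sqrt(1) - 19)*(-25) + 46)**2 + 3571) = 1/(((1 - 19)*(-25) + 46)**2 + 3571) = 1/((-18*(-25) + 46)**2 + 3571) = 1/((450 + 46)**2 + 3571) = 1/(496**2 + 3571) = 1/(246016 + 3571) = 1/249587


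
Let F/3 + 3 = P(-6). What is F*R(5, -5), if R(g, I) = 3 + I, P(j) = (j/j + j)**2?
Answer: -132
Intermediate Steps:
P(j) = (1 + j)**2
F = 66 (F = -9 + 3*(1 - 6)**2 = -9 + 3*(-5)**2 = -9 + 3*25 = -9 + 75 = 66)
F*R(5, -5) = 66*(3 - 5) = 66*(-2) = -132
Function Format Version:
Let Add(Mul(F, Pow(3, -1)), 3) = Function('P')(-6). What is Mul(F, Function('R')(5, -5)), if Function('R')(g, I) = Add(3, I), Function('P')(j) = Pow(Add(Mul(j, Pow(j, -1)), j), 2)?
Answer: -132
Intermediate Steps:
Function('P')(j) = Pow(Add(1, j), 2)
F = 66 (F = Add(-9, Mul(3, Pow(Add(1, -6), 2))) = Add(-9, Mul(3, Pow(-5, 2))) = Add(-9, Mul(3, 25)) = Add(-9, 75) = 66)
Mul(F, Function('R')(5, -5)) = Mul(66, Add(3, -5)) = Mul(66, -2) = -132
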